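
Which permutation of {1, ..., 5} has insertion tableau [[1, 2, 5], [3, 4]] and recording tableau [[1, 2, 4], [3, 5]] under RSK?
3 4 1 5 2

Reverse the RSK construction: for i from n down to 1, find the cell of Q containing i, remove the entry at that cell from P, and reverse-bump it up through P; the value ejected from row 1 is w(i).

Step i=5: Q has 5 at row 2, column 2; remove 4 from row 2 of P and reverse-bump: 4 enters row 1 and ejects 2. So w(5) = 2. P is now [[1, 4, 5], [3]].
Step i=4: Q has 4 at row 1, column 3; remove that cell from P, ejecting 5. So w(4) = 5. P is now [[1, 4], [3]].
Step i=3: Q has 3 at row 2, column 1; remove 3 from row 2 of P and reverse-bump: 3 enters row 1 and ejects 1. So w(3) = 1. P is now [[3, 4]].
Step i=2: Q has 2 at row 1, column 2; remove that cell from P, ejecting 4. So w(2) = 4. P is now [[3]].
Step i=1: Q has 1 at row 1, column 1; remove that cell from P, ejecting 3. So w(1) = 3. P is now [].

So w = 3 4 1 5 2.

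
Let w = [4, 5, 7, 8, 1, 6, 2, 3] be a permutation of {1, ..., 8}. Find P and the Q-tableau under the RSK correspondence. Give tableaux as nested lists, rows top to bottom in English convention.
P = [[1, 2, 3, 8], [4, 5, 6], [7]], Q = [[1, 2, 3, 4], [5, 6, 8], [7]]

Insert each entry of the permutation into P by Schensted row insertion, recording in Q the position of each new cell.

Insert 4: appended to row 1. P = [[4]].
Insert 5: appended to row 1. P = [[4, 5]].
Insert 7: appended to row 1. P = [[4, 5, 7]].
Insert 8: appended to row 1. P = [[4, 5, 7, 8]].
Insert 1: 1 bumps 4 from row 1; 4 starts row 2. P = [[1, 5, 7, 8], [4]].
Insert 6: 6 bumps 7 from row 1; 7 appends to row 2. P = [[1, 5, 6, 8], [4, 7]].
Insert 2: 2 bumps 5 from row 1; 5 bumps 7 from row 2; 7 starts row 3. P = [[1, 2, 6, 8], [4, 5], [7]].
Insert 3: 3 bumps 6 from row 1; 6 appends to row 2. P = [[1, 2, 3, 8], [4, 5, 6], [7]].

So P = [[1, 2, 3, 8], [4, 5, 6], [7]], Q = [[1, 2, 3, 4], [5, 6, 8], [7]].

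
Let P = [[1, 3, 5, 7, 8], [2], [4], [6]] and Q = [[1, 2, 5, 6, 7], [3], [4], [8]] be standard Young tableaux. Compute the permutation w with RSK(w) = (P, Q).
2 6 4 3 5 7 8 1

Reverse the RSK construction: for i from n down to 1, find the cell of Q containing i, remove the entry at that cell from P, and reverse-bump it up through P; the value ejected from row 1 is w(i).

Step i=8: Q has 8 at row 4, column 1; remove 6 from row 4 of P and reverse-bump: 6 enters row 3 and ejects 4; 4 enters row 2 and ejects 2; 2 enters row 1 and ejects 1. So w(8) = 1. P is now [[2, 3, 5, 7, 8], [4], [6]].
Step i=7: Q has 7 at row 1, column 5; remove that cell from P, ejecting 8. So w(7) = 8. P is now [[2, 3, 5, 7], [4], [6]].
Step i=6: Q has 6 at row 1, column 4; remove that cell from P, ejecting 7. So w(6) = 7. P is now [[2, 3, 5], [4], [6]].
Step i=5: Q has 5 at row 1, column 3; remove that cell from P, ejecting 5. So w(5) = 5. P is now [[2, 3], [4], [6]].
Step i=4: Q has 4 at row 3, column 1; remove 6 from row 3 of P and reverse-bump: 6 enters row 2 and ejects 4; 4 enters row 1 and ejects 3. So w(4) = 3. P is now [[2, 4], [6]].
Step i=3: Q has 3 at row 2, column 1; remove 6 from row 2 of P and reverse-bump: 6 enters row 1 and ejects 4. So w(3) = 4. P is now [[2, 6]].
Step i=2: Q has 2 at row 1, column 2; remove that cell from P, ejecting 6. So w(2) = 6. P is now [[2]].
Step i=1: Q has 1 at row 1, column 1; remove that cell from P, ejecting 2. So w(1) = 2. P is now [].

So w = 2 6 4 3 5 7 8 1.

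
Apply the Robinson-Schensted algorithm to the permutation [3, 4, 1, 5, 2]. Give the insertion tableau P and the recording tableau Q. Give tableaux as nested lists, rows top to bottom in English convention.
Insert each entry of the permutation into P by Schensted row insertion, recording in Q the position of each new cell.

Insert 3: appended to row 1. P = [[3]].
Insert 4: appended to row 1. P = [[3, 4]].
Insert 1: 1 bumps 3 from row 1; 3 starts row 2. P = [[1, 4], [3]].
Insert 5: appended to row 1. P = [[1, 4, 5], [3]].
Insert 2: 2 bumps 4 from row 1; 4 appends to row 2. P = [[1, 2, 5], [3, 4]].

So P = [[1, 2, 5], [3, 4]], Q = [[1, 2, 4], [3, 5]].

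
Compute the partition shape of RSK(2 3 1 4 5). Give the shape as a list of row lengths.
Row-insert each entry into an empty tableau.

After inserting 2: P = [[2]].
After inserting 3: P = [[2, 3]].
After inserting 1: P = [[1, 3], [2]].
After inserting 4: P = [[1, 3, 4], [2]].
After inserting 5: P = [[1, 3, 4, 5], [2]].

The final insertion tableau P = [[1, 3, 4, 5], [2]] has shape [4, 1].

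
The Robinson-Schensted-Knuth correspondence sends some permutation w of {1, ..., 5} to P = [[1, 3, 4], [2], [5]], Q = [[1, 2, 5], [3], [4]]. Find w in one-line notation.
2 5 3 1 4

Reverse the RSK construction: for i from n down to 1, find the cell of Q containing i, remove the entry at that cell from P, and reverse-bump it up through P; the value ejected from row 1 is w(i).

Step i=5: Q has 5 at row 1, column 3; remove that cell from P, ejecting 4. So w(5) = 4. P is now [[1, 3], [2], [5]].
Step i=4: Q has 4 at row 3, column 1; remove 5 from row 3 of P and reverse-bump: 5 enters row 2 and ejects 2; 2 enters row 1 and ejects 1. So w(4) = 1. P is now [[2, 3], [5]].
Step i=3: Q has 3 at row 2, column 1; remove 5 from row 2 of P and reverse-bump: 5 enters row 1 and ejects 3. So w(3) = 3. P is now [[2, 5]].
Step i=2: Q has 2 at row 1, column 2; remove that cell from P, ejecting 5. So w(2) = 5. P is now [[2]].
Step i=1: Q has 1 at row 1, column 1; remove that cell from P, ejecting 2. So w(1) = 2. P is now [].

So w = 2 5 3 1 4.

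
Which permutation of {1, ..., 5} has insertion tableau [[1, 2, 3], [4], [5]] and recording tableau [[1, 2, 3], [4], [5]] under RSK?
Reverse the RSK construction: for i from n down to 1, find the cell of Q containing i, remove the entry at that cell from P, and reverse-bump it up through P; the value ejected from row 1 is w(i).

Step i=5: Q has 5 at row 3, column 1; remove 5 from row 3 of P and reverse-bump: 5 enters row 2 and ejects 4; 4 enters row 1 and ejects 3. So w(5) = 3. P is now [[1, 2, 4], [5]].
Step i=4: Q has 4 at row 2, column 1; remove 5 from row 2 of P and reverse-bump: 5 enters row 1 and ejects 4. So w(4) = 4. P is now [[1, 2, 5]].
Step i=3: Q has 3 at row 1, column 3; remove that cell from P, ejecting 5. So w(3) = 5. P is now [[1, 2]].
Step i=2: Q has 2 at row 1, column 2; remove that cell from P, ejecting 2. So w(2) = 2. P is now [[1]].
Step i=1: Q has 1 at row 1, column 1; remove that cell from P, ejecting 1. So w(1) = 1. P is now [].

So w = 1 2 5 4 3.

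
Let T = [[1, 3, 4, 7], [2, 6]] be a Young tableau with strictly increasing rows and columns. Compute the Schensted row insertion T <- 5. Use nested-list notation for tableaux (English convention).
In row 1, 5 replaces 7 (the leftmost entry greater than 5); 7 is bumped to row 2. 7 is appended to row 2. The new tableau is [[1, 3, 4, 5], [2, 6, 7]].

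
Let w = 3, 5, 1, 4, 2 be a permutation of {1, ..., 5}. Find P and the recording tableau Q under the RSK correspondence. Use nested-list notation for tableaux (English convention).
P = [[1, 2], [3, 4], [5]], Q = [[1, 2], [3, 4], [5]]

Insert each entry of the permutation into P by Schensted row insertion, recording in Q the position of each new cell.

Insert 3: appended to row 1. P = [[3]].
Insert 5: appended to row 1. P = [[3, 5]].
Insert 1: 1 bumps 3 from row 1; 3 starts row 2. P = [[1, 5], [3]].
Insert 4: 4 bumps 5 from row 1; 5 appends to row 2. P = [[1, 4], [3, 5]].
Insert 2: 2 bumps 4 from row 1; 4 bumps 5 from row 2; 5 starts row 3. P = [[1, 2], [3, 4], [5]].

So P = [[1, 2], [3, 4], [5]], Q = [[1, 2], [3, 4], [5]].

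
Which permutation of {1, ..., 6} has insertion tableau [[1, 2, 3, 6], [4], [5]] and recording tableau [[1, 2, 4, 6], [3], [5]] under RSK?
1 5 2 4 3 6

Reverse the RSK construction: for i from n down to 1, find the cell of Q containing i, remove the entry at that cell from P, and reverse-bump it up through P; the value ejected from row 1 is w(i).

Step i=6: Q has 6 at row 1, column 4; remove that cell from P, ejecting 6. So w(6) = 6. P is now [[1, 2, 3], [4], [5]].
Step i=5: Q has 5 at row 3, column 1; remove 5 from row 3 of P and reverse-bump: 5 enters row 2 and ejects 4; 4 enters row 1 and ejects 3. So w(5) = 3. P is now [[1, 2, 4], [5]].
Step i=4: Q has 4 at row 1, column 3; remove that cell from P, ejecting 4. So w(4) = 4. P is now [[1, 2], [5]].
Step i=3: Q has 3 at row 2, column 1; remove 5 from row 2 of P and reverse-bump: 5 enters row 1 and ejects 2. So w(3) = 2. P is now [[1, 5]].
Step i=2: Q has 2 at row 1, column 2; remove that cell from P, ejecting 5. So w(2) = 5. P is now [[1]].
Step i=1: Q has 1 at row 1, column 1; remove that cell from P, ejecting 1. So w(1) = 1. P is now [].

So w = 1 5 2 4 3 6.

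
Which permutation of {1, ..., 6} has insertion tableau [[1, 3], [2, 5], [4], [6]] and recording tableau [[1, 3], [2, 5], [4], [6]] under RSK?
6 4 5 2 3 1

Reverse the RSK construction: for i from n down to 1, find the cell of Q containing i, remove the entry at that cell from P, and reverse-bump it up through P; the value ejected from row 1 is w(i).

Step i=6: Q has 6 at row 4, column 1; remove 6 from row 4 of P and reverse-bump: 6 enters row 3 and ejects 4; 4 enters row 2 and ejects 2; 2 enters row 1 and ejects 1. So w(6) = 1. P is now [[2, 3], [4, 5], [6]].
Step i=5: Q has 5 at row 2, column 2; remove 5 from row 2 of P and reverse-bump: 5 enters row 1 and ejects 3. So w(5) = 3. P is now [[2, 5], [4], [6]].
Step i=4: Q has 4 at row 3, column 1; remove 6 from row 3 of P and reverse-bump: 6 enters row 2 and ejects 4; 4 enters row 1 and ejects 2. So w(4) = 2. P is now [[4, 5], [6]].
Step i=3: Q has 3 at row 1, column 2; remove that cell from P, ejecting 5. So w(3) = 5. P is now [[4], [6]].
Step i=2: Q has 2 at row 2, column 1; remove 6 from row 2 of P and reverse-bump: 6 enters row 1 and ejects 4. So w(2) = 4. P is now [[6]].
Step i=1: Q has 1 at row 1, column 1; remove that cell from P, ejecting 6. So w(1) = 6. P is now [].

So w = 6 4 5 2 3 1.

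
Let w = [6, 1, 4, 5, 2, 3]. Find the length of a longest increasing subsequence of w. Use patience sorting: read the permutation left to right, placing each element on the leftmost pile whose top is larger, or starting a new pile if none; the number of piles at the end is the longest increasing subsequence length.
6: new pile. tops = [6]
1: onto pile 1 (replacing 6). tops = [1]
4: new pile. tops = [1, 4]
5: new pile. tops = [1, 4, 5]
2: onto pile 2 (replacing 4). tops = [1, 2, 5]
3: onto pile 3 (replacing 5). tops = [1, 2, 3]

3 piles, so the longest increasing subsequence has length 3.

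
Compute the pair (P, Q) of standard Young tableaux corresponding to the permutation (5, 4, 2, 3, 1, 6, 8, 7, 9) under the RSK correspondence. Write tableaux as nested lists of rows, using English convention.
P = [[1, 3, 6, 7, 9], [2, 8], [4], [5]], Q = [[1, 4, 6, 7, 9], [2, 8], [3], [5]]

Insert each entry of the permutation into P by Schensted row insertion, recording in Q the position of each new cell.

Insert 5: appended to row 1. P = [[5]], Q = [[1]].
Insert 4: 4 bumps 5 from row 1; 5 starts row 2. P = [[4], [5]], Q = [[1], [2]].
Insert 2: 2 bumps 4 from row 1; 4 bumps 5 from row 2; 5 starts row 3. P = [[2], [4], [5]], Q = [[1], [2], [3]].
Insert 3: appended to row 1. P = [[2, 3], [4], [5]], Q = [[1, 4], [2], [3]].
Insert 1: 1 bumps 2 from row 1; 2 bumps 4 from row 2; 4 bumps 5 from row 3; 5 starts row 4. P = [[1, 3], [2], [4], [5]], Q = [[1, 4], [2], [3], [5]].
Insert 6: appended to row 1. P = [[1, 3, 6], [2], [4], [5]], Q = [[1, 4, 6], [2], [3], [5]].
Insert 8: appended to row 1. P = [[1, 3, 6, 8], [2], [4], [5]], Q = [[1, 4, 6, 7], [2], [3], [5]].
Insert 7: 7 bumps 8 from row 1; 8 appends to row 2. P = [[1, 3, 6, 7], [2, 8], [4], [5]], Q = [[1, 4, 6, 7], [2, 8], [3], [5]].
Insert 9: appended to row 1. P = [[1, 3, 6, 7, 9], [2, 8], [4], [5]], Q = [[1, 4, 6, 7, 9], [2, 8], [3], [5]].

So P = [[1, 3, 6, 7, 9], [2, 8], [4], [5]], Q = [[1, 4, 6, 7, 9], [2, 8], [3], [5]].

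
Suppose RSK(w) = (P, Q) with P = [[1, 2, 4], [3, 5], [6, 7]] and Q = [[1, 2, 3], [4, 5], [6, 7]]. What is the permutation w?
1 6 7 3 5 2 4

Reverse the RSK construction: for i from n down to 1, find the cell of Q containing i, remove the entry at that cell from P, and reverse-bump it up through P; the value ejected from row 1 is w(i).

Step i=7: Q has 7 at row 3, column 2; remove 7 from row 3 of P and reverse-bump: 7 enters row 2 and ejects 5; 5 enters row 1 and ejects 4. So w(7) = 4. P is now [[1, 2, 5], [3, 7], [6]].
Step i=6: Q has 6 at row 3, column 1; remove 6 from row 3 of P and reverse-bump: 6 enters row 2 and ejects 3; 3 enters row 1 and ejects 2. So w(6) = 2. P is now [[1, 3, 5], [6, 7]].
Step i=5: Q has 5 at row 2, column 2; remove 7 from row 2 of P and reverse-bump: 7 enters row 1 and ejects 5. So w(5) = 5. P is now [[1, 3, 7], [6]].
Step i=4: Q has 4 at row 2, column 1; remove 6 from row 2 of P and reverse-bump: 6 enters row 1 and ejects 3. So w(4) = 3. P is now [[1, 6, 7]].
Step i=3: Q has 3 at row 1, column 3; remove that cell from P, ejecting 7. So w(3) = 7. P is now [[1, 6]].
Step i=2: Q has 2 at row 1, column 2; remove that cell from P, ejecting 6. So w(2) = 6. P is now [[1]].
Step i=1: Q has 1 at row 1, column 1; remove that cell from P, ejecting 1. So w(1) = 1. P is now [].

So w = 1 6 7 3 5 2 4.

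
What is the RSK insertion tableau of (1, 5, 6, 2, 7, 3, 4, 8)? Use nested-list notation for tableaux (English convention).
P = [[1, 2, 3, 4, 8], [5, 6, 7]]

Insert 1: appended to row 1. P = [[1]].
Insert 5: appended to row 1. P = [[1, 5]].
Insert 6: appended to row 1. P = [[1, 5, 6]].
Insert 2: 2 bumps 5 from row 1; 5 starts row 2. P = [[1, 2, 6], [5]].
Insert 7: appended to row 1. P = [[1, 2, 6, 7], [5]].
Insert 3: 3 bumps 6 from row 1; 6 appends to row 2. P = [[1, 2, 3, 7], [5, 6]].
Insert 4: 4 bumps 7 from row 1; 7 appends to row 2. P = [[1, 2, 3, 4], [5, 6, 7]].
Insert 8: appended to row 1. P = [[1, 2, 3, 4, 8], [5, 6, 7]].

So P = [[1, 2, 3, 4, 8], [5, 6, 7]].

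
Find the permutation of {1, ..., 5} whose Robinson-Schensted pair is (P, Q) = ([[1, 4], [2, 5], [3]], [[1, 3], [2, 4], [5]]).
3 2 5 4 1

Reverse RSK: for i = n, n-1, ..., 1, locate i in Q, remove the corresponding corner cell from P, and reverse-bump its entry up through P; the value ejected from row 1 is w(i).

So w = 3 2 5 4 1.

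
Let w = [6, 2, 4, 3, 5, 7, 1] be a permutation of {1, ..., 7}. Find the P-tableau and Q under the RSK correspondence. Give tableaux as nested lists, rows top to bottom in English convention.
Insert each entry of the permutation into P by Schensted row insertion, recording in Q the position of each new cell.

Insert 6: appended to row 1. P = [[6]], Q = [[1]].
Insert 2: 2 bumps 6 from row 1; 6 starts row 2. P = [[2], [6]], Q = [[1], [2]].
Insert 4: appended to row 1. P = [[2, 4], [6]], Q = [[1, 3], [2]].
Insert 3: 3 bumps 4 from row 1; 4 bumps 6 from row 2; 6 starts row 3. P = [[2, 3], [4], [6]], Q = [[1, 3], [2], [4]].
Insert 5: appended to row 1. P = [[2, 3, 5], [4], [6]], Q = [[1, 3, 5], [2], [4]].
Insert 7: appended to row 1. P = [[2, 3, 5, 7], [4], [6]], Q = [[1, 3, 5, 6], [2], [4]].
Insert 1: 1 bumps 2 from row 1; 2 bumps 4 from row 2; 4 bumps 6 from row 3; 6 starts row 4. P = [[1, 3, 5, 7], [2], [4], [6]], Q = [[1, 3, 5, 6], [2], [4], [7]].

So P = [[1, 3, 5, 7], [2], [4], [6]], Q = [[1, 3, 5, 6], [2], [4], [7]].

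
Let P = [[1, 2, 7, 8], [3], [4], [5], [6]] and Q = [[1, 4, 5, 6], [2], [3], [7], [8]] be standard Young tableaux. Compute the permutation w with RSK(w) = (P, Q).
Reverse the RSK construction: for i from n down to 1, find the cell of Q containing i, remove the entry at that cell from P, and reverse-bump it up through P; the value ejected from row 1 is w(i).

Step i=8: Q has 8 at row 5, column 1; remove 6 from row 5 of P and reverse-bump: 6 enters row 4 and ejects 5; 5 enters row 3 and ejects 4; 4 enters row 2 and ejects 3; 3 enters row 1 and ejects 2. So w(8) = 2. P is now [[1, 3, 7, 8], [4], [5], [6]].
Step i=7: Q has 7 at row 4, column 1; remove 6 from row 4 of P and reverse-bump: 6 enters row 3 and ejects 5; 5 enters row 2 and ejects 4; 4 enters row 1 and ejects 3. So w(7) = 3. P is now [[1, 4, 7, 8], [5], [6]].
Step i=6: Q has 6 at row 1, column 4; remove that cell from P, ejecting 8. So w(6) = 8. P is now [[1, 4, 7], [5], [6]].
Step i=5: Q has 5 at row 1, column 3; remove that cell from P, ejecting 7. So w(5) = 7. P is now [[1, 4], [5], [6]].
Step i=4: Q has 4 at row 1, column 2; remove that cell from P, ejecting 4. So w(4) = 4. P is now [[1], [5], [6]].
Step i=3: Q has 3 at row 3, column 1; remove 6 from row 3 of P and reverse-bump: 6 enters row 2 and ejects 5; 5 enters row 1 and ejects 1. So w(3) = 1. P is now [[5], [6]].
Step i=2: Q has 2 at row 2, column 1; remove 6 from row 2 of P and reverse-bump: 6 enters row 1 and ejects 5. So w(2) = 5. P is now [[6]].
Step i=1: Q has 1 at row 1, column 1; remove that cell from P, ejecting 6. So w(1) = 6. P is now [].

So w = 6 5 1 4 7 8 3 2.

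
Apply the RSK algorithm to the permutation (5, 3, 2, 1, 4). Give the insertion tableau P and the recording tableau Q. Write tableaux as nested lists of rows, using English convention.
Insert each entry of the permutation into P by Schensted row insertion, recording in Q the position of each new cell.

Insert 5: appended to row 1. P = [[5]], Q = [[1]].
Insert 3: 3 bumps 5 from row 1; 5 starts row 2. P = [[3], [5]], Q = [[1], [2]].
Insert 2: 2 bumps 3 from row 1; 3 bumps 5 from row 2; 5 starts row 3. P = [[2], [3], [5]], Q = [[1], [2], [3]].
Insert 1: 1 bumps 2 from row 1; 2 bumps 3 from row 2; 3 bumps 5 from row 3; 5 starts row 4. P = [[1], [2], [3], [5]], Q = [[1], [2], [3], [4]].
Insert 4: appended to row 1. P = [[1, 4], [2], [3], [5]], Q = [[1, 5], [2], [3], [4]].

So P = [[1, 4], [2], [3], [5]], Q = [[1, 5], [2], [3], [4]].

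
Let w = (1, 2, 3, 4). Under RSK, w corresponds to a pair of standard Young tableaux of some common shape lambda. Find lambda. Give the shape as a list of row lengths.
Row-insert each entry into an empty tableau.

After inserting 1: P = [[1]].
After inserting 2: P = [[1, 2]].
After inserting 3: P = [[1, 2, 3]].
After inserting 4: P = [[1, 2, 3, 4]].

The final insertion tableau P = [[1, 2, 3, 4]] has shape [4].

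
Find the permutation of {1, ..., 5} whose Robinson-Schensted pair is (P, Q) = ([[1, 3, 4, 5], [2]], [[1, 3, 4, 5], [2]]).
2 1 3 4 5

Reverse the RSK construction: for i from n down to 1, find the cell of Q containing i, remove the entry at that cell from P, and reverse-bump it up through P; the value ejected from row 1 is w(i).

Step i=5: Q has 5 at row 1, column 4; remove that cell from P, ejecting 5. So w(5) = 5. P is now [[1, 3, 4], [2]].
Step i=4: Q has 4 at row 1, column 3; remove that cell from P, ejecting 4. So w(4) = 4. P is now [[1, 3], [2]].
Step i=3: Q has 3 at row 1, column 2; remove that cell from P, ejecting 3. So w(3) = 3. P is now [[1], [2]].
Step i=2: Q has 2 at row 2, column 1; remove 2 from row 2 of P and reverse-bump: 2 enters row 1 and ejects 1. So w(2) = 1. P is now [[2]].
Step i=1: Q has 1 at row 1, column 1; remove that cell from P, ejecting 2. So w(1) = 2. P is now [].

So w = 2 1 3 4 5.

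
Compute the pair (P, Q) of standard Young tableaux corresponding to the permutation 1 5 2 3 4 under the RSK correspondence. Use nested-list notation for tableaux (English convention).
P = [[1, 2, 3, 4], [5]], Q = [[1, 2, 4, 5], [3]]

Insert each entry of the permutation into P by Schensted row insertion, recording in Q the position of each new cell.

Insert 1: appended to row 1. P = [[1]].
Insert 5: appended to row 1. P = [[1, 5]].
Insert 2: 2 bumps 5 from row 1; 5 starts row 2. P = [[1, 2], [5]].
Insert 3: appended to row 1. P = [[1, 2, 3], [5]].
Insert 4: appended to row 1. P = [[1, 2, 3, 4], [5]].

So P = [[1, 2, 3, 4], [5]], Q = [[1, 2, 4, 5], [3]].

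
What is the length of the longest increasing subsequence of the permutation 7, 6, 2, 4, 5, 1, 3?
3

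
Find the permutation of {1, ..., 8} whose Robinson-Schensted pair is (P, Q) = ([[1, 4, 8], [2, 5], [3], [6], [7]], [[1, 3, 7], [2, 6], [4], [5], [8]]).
Reverse the RSK construction: for i from n down to 1, find the cell of Q containing i, remove the entry at that cell from P, and reverse-bump it up through P; the value ejected from row 1 is w(i).

Step i=8: Q has 8 at row 5, column 1; remove 7 from row 5 of P and reverse-bump: 7 enters row 4 and ejects 6; 6 enters row 3 and ejects 3; 3 enters row 2 and ejects 2; 2 enters row 1 and ejects 1. So w(8) = 1. P is now [[2, 4, 8], [3, 5], [6], [7]].
Step i=7: Q has 7 at row 1, column 3; remove that cell from P, ejecting 8. So w(7) = 8. P is now [[2, 4], [3, 5], [6], [7]].
Step i=6: Q has 6 at row 2, column 2; remove 5 from row 2 of P and reverse-bump: 5 enters row 1 and ejects 4. So w(6) = 4. P is now [[2, 5], [3], [6], [7]].
Step i=5: Q has 5 at row 4, column 1; remove 7 from row 4 of P and reverse-bump: 7 enters row 3 and ejects 6; 6 enters row 2 and ejects 3; 3 enters row 1 and ejects 2. So w(5) = 2. P is now [[3, 5], [6], [7]].
Step i=4: Q has 4 at row 3, column 1; remove 7 from row 3 of P and reverse-bump: 7 enters row 2 and ejects 6; 6 enters row 1 and ejects 5. So w(4) = 5. P is now [[3, 6], [7]].
Step i=3: Q has 3 at row 1, column 2; remove that cell from P, ejecting 6. So w(3) = 6. P is now [[3], [7]].
Step i=2: Q has 2 at row 2, column 1; remove 7 from row 2 of P and reverse-bump: 7 enters row 1 and ejects 3. So w(2) = 3. P is now [[7]].
Step i=1: Q has 1 at row 1, column 1; remove that cell from P, ejecting 7. So w(1) = 7. P is now [].

So w = 7 3 6 5 2 4 8 1.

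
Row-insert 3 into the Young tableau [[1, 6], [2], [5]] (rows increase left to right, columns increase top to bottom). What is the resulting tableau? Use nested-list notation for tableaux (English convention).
In row 1, 3 replaces 6 (the leftmost entry greater than 3); 6 is bumped to row 2. 6 is appended to row 2. The new tableau is [[1, 3], [2, 6], [5]].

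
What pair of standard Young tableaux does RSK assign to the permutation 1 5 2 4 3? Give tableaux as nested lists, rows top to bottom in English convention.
P = [[1, 2, 3], [4], [5]], Q = [[1, 2, 4], [3], [5]]

Insert each entry of the permutation into P by Schensted row insertion, recording in Q the position of each new cell.

Insert 1: appended to row 1. P = [[1]].
Insert 5: appended to row 1. P = [[1, 5]].
Insert 2: 2 bumps 5 from row 1; 5 starts row 2. P = [[1, 2], [5]].
Insert 4: appended to row 1. P = [[1, 2, 4], [5]].
Insert 3: 3 bumps 4 from row 1; 4 bumps 5 from row 2; 5 starts row 3. P = [[1, 2, 3], [4], [5]].

So P = [[1, 2, 3], [4], [5]], Q = [[1, 2, 4], [3], [5]].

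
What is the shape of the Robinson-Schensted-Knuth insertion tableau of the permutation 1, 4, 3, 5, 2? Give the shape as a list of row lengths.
Row-insert each entry into an empty tableau.

After inserting 1: P = [[1]].
After inserting 4: P = [[1, 4]].
After inserting 3: P = [[1, 3], [4]].
After inserting 5: P = [[1, 3, 5], [4]].
After inserting 2: P = [[1, 2, 5], [3], [4]].

The final insertion tableau P = [[1, 2, 5], [3], [4]] has shape [3, 1, 1].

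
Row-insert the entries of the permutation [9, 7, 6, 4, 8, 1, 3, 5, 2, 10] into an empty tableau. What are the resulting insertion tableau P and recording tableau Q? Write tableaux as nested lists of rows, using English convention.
P = [[1, 2, 5, 10], [3, 8], [4], [6], [7], [9]], Q = [[1, 5, 8, 10], [2, 7], [3], [4], [6], [9]]

Insert each entry of the permutation into P by Schensted row insertion, recording in Q the position of each new cell.

Insert 9: appended to row 1. P = [[9]], Q = [[1]].
Insert 7: 7 bumps 9 from row 1; 9 starts row 2. P = [[7], [9]], Q = [[1], [2]].
Insert 6: 6 bumps 7 from row 1; 7 bumps 9 from row 2; 9 starts row 3. P = [[6], [7], [9]], Q = [[1], [2], [3]].
Insert 4: 4 bumps 6 from row 1; 6 bumps 7 from row 2; 7 bumps 9 from row 3; 9 starts row 4. P = [[4], [6], [7], [9]], Q = [[1], [2], [3], [4]].
Insert 8: appended to row 1. P = [[4, 8], [6], [7], [9]], Q = [[1, 5], [2], [3], [4]].
Insert 1: 1 bumps 4 from row 1; 4 bumps 6 from row 2; 6 bumps 7 from row 3; 7 bumps 9 from row 4; 9 starts row 5. P = [[1, 8], [4], [6], [7], [9]], Q = [[1, 5], [2], [3], [4], [6]].
Insert 3: 3 bumps 8 from row 1; 8 appends to row 2. P = [[1, 3], [4, 8], [6], [7], [9]], Q = [[1, 5], [2, 7], [3], [4], [6]].
Insert 5: appended to row 1. P = [[1, 3, 5], [4, 8], [6], [7], [9]], Q = [[1, 5, 8], [2, 7], [3], [4], [6]].
Insert 2: 2 bumps 3 from row 1; 3 bumps 4 from row 2; 4 bumps 6 from row 3; 6 bumps 7 from row 4; 7 bumps 9 from row 5; 9 starts row 6. P = [[1, 2, 5], [3, 8], [4], [6], [7], [9]], Q = [[1, 5, 8], [2, 7], [3], [4], [6], [9]].
Insert 10: appended to row 1. P = [[1, 2, 5, 10], [3, 8], [4], [6], [7], [9]], Q = [[1, 5, 8, 10], [2, 7], [3], [4], [6], [9]].

So P = [[1, 2, 5, 10], [3, 8], [4], [6], [7], [9]], Q = [[1, 5, 8, 10], [2, 7], [3], [4], [6], [9]].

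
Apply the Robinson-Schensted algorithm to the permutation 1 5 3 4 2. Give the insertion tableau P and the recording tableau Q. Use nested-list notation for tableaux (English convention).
P = [[1, 2, 4], [3], [5]], Q = [[1, 2, 4], [3], [5]]

Insert each entry of the permutation into P by Schensted row insertion, recording in Q the position of each new cell.

Insert 1: appended to row 1. P = [[1]].
Insert 5: appended to row 1. P = [[1, 5]].
Insert 3: 3 bumps 5 from row 1; 5 starts row 2. P = [[1, 3], [5]].
Insert 4: appended to row 1. P = [[1, 3, 4], [5]].
Insert 2: 2 bumps 3 from row 1; 3 bumps 5 from row 2; 5 starts row 3. P = [[1, 2, 4], [3], [5]].

So P = [[1, 2, 4], [3], [5]], Q = [[1, 2, 4], [3], [5]].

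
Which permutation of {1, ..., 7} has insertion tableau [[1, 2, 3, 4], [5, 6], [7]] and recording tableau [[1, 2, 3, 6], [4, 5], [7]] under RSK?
1 5 7 2 3 6 4

Reverse the RSK construction: for i from n down to 1, find the cell of Q containing i, remove the entry at that cell from P, and reverse-bump it up through P; the value ejected from row 1 is w(i).

Step i=7: Q has 7 at row 3, column 1; remove 7 from row 3 of P and reverse-bump: 7 enters row 2 and ejects 6; 6 enters row 1 and ejects 4. So w(7) = 4. P is now [[1, 2, 3, 6], [5, 7]].
Step i=6: Q has 6 at row 1, column 4; remove that cell from P, ejecting 6. So w(6) = 6. P is now [[1, 2, 3], [5, 7]].
Step i=5: Q has 5 at row 2, column 2; remove 7 from row 2 of P and reverse-bump: 7 enters row 1 and ejects 3. So w(5) = 3. P is now [[1, 2, 7], [5]].
Step i=4: Q has 4 at row 2, column 1; remove 5 from row 2 of P and reverse-bump: 5 enters row 1 and ejects 2. So w(4) = 2. P is now [[1, 5, 7]].
Step i=3: Q has 3 at row 1, column 3; remove that cell from P, ejecting 7. So w(3) = 7. P is now [[1, 5]].
Step i=2: Q has 2 at row 1, column 2; remove that cell from P, ejecting 5. So w(2) = 5. P is now [[1]].
Step i=1: Q has 1 at row 1, column 1; remove that cell from P, ejecting 1. So w(1) = 1. P is now [].

So w = 1 5 7 2 3 6 4.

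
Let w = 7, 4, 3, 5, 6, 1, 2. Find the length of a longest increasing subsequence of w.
3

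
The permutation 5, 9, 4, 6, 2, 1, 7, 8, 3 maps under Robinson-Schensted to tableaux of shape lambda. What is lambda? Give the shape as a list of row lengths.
[4, 2, 2, 1]

Row-insert each entry into an empty tableau.

After inserting 5: P = [[5]].
After inserting 9: P = [[5, 9]].
After inserting 4: P = [[4, 9], [5]].
After inserting 6: P = [[4, 6], [5, 9]].
After inserting 2: P = [[2, 6], [4, 9], [5]].
After inserting 1: P = [[1, 6], [2, 9], [4], [5]].
After inserting 7: P = [[1, 6, 7], [2, 9], [4], [5]].
After inserting 8: P = [[1, 6, 7, 8], [2, 9], [4], [5]].
After inserting 3: P = [[1, 3, 7, 8], [2, 6], [4, 9], [5]].

The final insertion tableau P = [[1, 3, 7, 8], [2, 6], [4, 9], [5]] has shape [4, 2, 2, 1].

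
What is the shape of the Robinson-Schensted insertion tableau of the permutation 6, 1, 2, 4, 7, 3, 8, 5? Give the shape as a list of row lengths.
[5, 2, 1]

RSK row insertion gives P = [[1, 2, 3, 5, 8], [4, 7], [6]], which has shape [5, 2, 1].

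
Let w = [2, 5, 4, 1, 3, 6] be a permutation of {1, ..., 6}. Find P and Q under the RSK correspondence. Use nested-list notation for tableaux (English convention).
P = [[1, 3, 6], [2, 4], [5]], Q = [[1, 2, 6], [3, 5], [4]]

Insert each entry of the permutation into P by Schensted row insertion, recording in Q the position of each new cell.

Insert 2: appended to row 1. P = [[2]].
Insert 5: appended to row 1. P = [[2, 5]].
Insert 4: 4 bumps 5 from row 1; 5 starts row 2. P = [[2, 4], [5]].
Insert 1: 1 bumps 2 from row 1; 2 bumps 5 from row 2; 5 starts row 3. P = [[1, 4], [2], [5]].
Insert 3: 3 bumps 4 from row 1; 4 appends to row 2. P = [[1, 3], [2, 4], [5]].
Insert 6: appended to row 1. P = [[1, 3, 6], [2, 4], [5]].

So P = [[1, 3, 6], [2, 4], [5]], Q = [[1, 2, 6], [3, 5], [4]].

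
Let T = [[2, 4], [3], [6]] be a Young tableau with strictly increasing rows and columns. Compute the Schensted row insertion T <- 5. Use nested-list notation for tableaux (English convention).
[[2, 4, 5], [3], [6]]

5 is larger than every entry of row 1, so it is appended to row 1. The new tableau is [[2, 4, 5], [3], [6]].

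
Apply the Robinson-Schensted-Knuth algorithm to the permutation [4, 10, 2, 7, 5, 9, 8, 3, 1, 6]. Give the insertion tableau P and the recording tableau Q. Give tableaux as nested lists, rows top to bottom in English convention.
P = [[1, 3, 6], [2, 5, 8], [4, 9], [7], [10]], Q = [[1, 2, 6], [3, 4, 7], [5, 10], [8], [9]]

Insert each entry of the permutation into P by Schensted row insertion, recording in Q the position of each new cell.

Insert 4: appended to row 1. P = [[4]].
Insert 10: appended to row 1. P = [[4, 10]].
Insert 2: 2 bumps 4 from row 1; 4 starts row 2. P = [[2, 10], [4]].
Insert 7: 7 bumps 10 from row 1; 10 appends to row 2. P = [[2, 7], [4, 10]].
Insert 5: 5 bumps 7 from row 1; 7 bumps 10 from row 2; 10 starts row 3. P = [[2, 5], [4, 7], [10]].
Insert 9: appended to row 1. P = [[2, 5, 9], [4, 7], [10]].
Insert 8: 8 bumps 9 from row 1; 9 appends to row 2. P = [[2, 5, 8], [4, 7, 9], [10]].
Insert 3: 3 bumps 5 from row 1; 5 bumps 7 from row 2; 7 bumps 10 from row 3; 10 starts row 4. P = [[2, 3, 8], [4, 5, 9], [7], [10]].
Insert 1: 1 bumps 2 from row 1; 2 bumps 4 from row 2; 4 bumps 7 from row 3; 7 bumps 10 from row 4; 10 starts row 5. P = [[1, 3, 8], [2, 5, 9], [4], [7], [10]].
Insert 6: 6 bumps 8 from row 1; 8 bumps 9 from row 2; 9 appends to row 3. P = [[1, 3, 6], [2, 5, 8], [4, 9], [7], [10]].

So P = [[1, 3, 6], [2, 5, 8], [4, 9], [7], [10]], Q = [[1, 2, 6], [3, 4, 7], [5, 10], [8], [9]].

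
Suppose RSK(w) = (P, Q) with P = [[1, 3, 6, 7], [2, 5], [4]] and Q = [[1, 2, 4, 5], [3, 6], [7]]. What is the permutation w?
Reverse RSK: for i = n, n-1, ..., 1, locate i in Q, remove the corresponding corner cell from P, and reverse-bump its entry up through P; the value ejected from row 1 is w(i).

So w = 4 5 2 6 7 3 1.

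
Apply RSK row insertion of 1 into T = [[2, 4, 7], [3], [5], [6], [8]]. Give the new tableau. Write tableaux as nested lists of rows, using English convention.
In row 1, 1 replaces 2 (the leftmost entry greater than 1); 2 is bumped to row 2. In row 2, 2 replaces 3 (the leftmost entry greater than 2); 3 is bumped to row 3. In row 3, 3 replaces 5 (the leftmost entry greater than 3); 5 is bumped to row 4. In row 4, 5 replaces 6 (the leftmost entry greater than 5); 6 is bumped to row 5. In row 5, 6 replaces 8 (the leftmost entry greater than 6); 8 is bumped to row 6. 8 starts a new row 6. The new tableau is [[1, 4, 7], [2], [3], [5], [6], [8]].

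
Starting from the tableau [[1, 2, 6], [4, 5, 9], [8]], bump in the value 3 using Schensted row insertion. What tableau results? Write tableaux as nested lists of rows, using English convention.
[[1, 2, 3], [4, 5, 6], [8, 9]]

In row 1, 3 replaces 6 (the leftmost entry greater than 3); 6 is bumped to row 2. In row 2, 6 replaces 9 (the leftmost entry greater than 6); 9 is bumped to row 3. 9 is appended to row 3. The new tableau is [[1, 2, 3], [4, 5, 6], [8, 9]].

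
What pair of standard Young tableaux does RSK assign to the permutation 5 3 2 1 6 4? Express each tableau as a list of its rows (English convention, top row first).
P = [[1, 4], [2, 6], [3], [5]], Q = [[1, 5], [2, 6], [3], [4]]

Insert each entry of the permutation into P by Schensted row insertion, recording in Q the position of each new cell.

After inserting 5: P = [[5]].
After inserting 3: P = [[3], [5]].
After inserting 2: P = [[2], [3], [5]].
After inserting 1: P = [[1], [2], [3], [5]].
After inserting 6: P = [[1, 6], [2], [3], [5]].
After inserting 4: P = [[1, 4], [2, 6], [3], [5]].

So P = [[1, 4], [2, 6], [3], [5]], Q = [[1, 5], [2, 6], [3], [4]].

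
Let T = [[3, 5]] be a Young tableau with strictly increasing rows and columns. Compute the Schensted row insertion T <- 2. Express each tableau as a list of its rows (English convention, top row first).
In row 1, 2 replaces 3 (the leftmost entry greater than 2); 3 is bumped to row 2. 3 starts a new row 2. The new tableau is [[2, 5], [3]].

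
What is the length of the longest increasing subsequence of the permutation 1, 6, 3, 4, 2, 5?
4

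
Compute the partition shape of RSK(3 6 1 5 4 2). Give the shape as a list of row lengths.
Row-insert each entry into an empty tableau.

After inserting 3: P = [[3]].
After inserting 6: P = [[3, 6]].
After inserting 1: P = [[1, 6], [3]].
After inserting 5: P = [[1, 5], [3, 6]].
After inserting 4: P = [[1, 4], [3, 5], [6]].
After inserting 2: P = [[1, 2], [3, 4], [5], [6]].

The final insertion tableau P = [[1, 2], [3, 4], [5], [6]] has shape [2, 2, 1, 1].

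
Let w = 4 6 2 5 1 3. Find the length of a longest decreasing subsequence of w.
3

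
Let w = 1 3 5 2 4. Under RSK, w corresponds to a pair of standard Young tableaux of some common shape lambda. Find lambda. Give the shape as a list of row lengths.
[3, 2]

RSK row insertion gives P = [[1, 2, 4], [3, 5]], which has shape [3, 2].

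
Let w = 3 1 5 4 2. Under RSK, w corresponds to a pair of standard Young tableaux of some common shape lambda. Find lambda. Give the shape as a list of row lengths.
[2, 2, 1]

Row-insert each entry into an empty tableau.

After inserting 3: P = [[3]].
After inserting 1: P = [[1], [3]].
After inserting 5: P = [[1, 5], [3]].
After inserting 4: P = [[1, 4], [3, 5]].
After inserting 2: P = [[1, 2], [3, 4], [5]].

The final insertion tableau P = [[1, 2], [3, 4], [5]] has shape [2, 2, 1].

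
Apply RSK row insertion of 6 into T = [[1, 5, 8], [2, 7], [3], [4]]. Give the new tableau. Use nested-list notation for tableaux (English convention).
In row 1, 6 replaces 8 (the leftmost entry greater than 6); 8 is bumped to row 2. 8 is appended to row 2. The new tableau is [[1, 5, 6], [2, 7, 8], [3], [4]].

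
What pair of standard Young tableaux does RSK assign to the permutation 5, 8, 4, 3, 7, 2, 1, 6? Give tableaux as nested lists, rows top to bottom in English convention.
Insert each entry of the permutation into P by Schensted row insertion, recording in Q the position of each new cell.

Insert 5: appended to row 1. P = [[5]].
Insert 8: appended to row 1. P = [[5, 8]].
Insert 4: 4 bumps 5 from row 1; 5 starts row 2. P = [[4, 8], [5]].
Insert 3: 3 bumps 4 from row 1; 4 bumps 5 from row 2; 5 starts row 3. P = [[3, 8], [4], [5]].
Insert 7: 7 bumps 8 from row 1; 8 appends to row 2. P = [[3, 7], [4, 8], [5]].
Insert 2: 2 bumps 3 from row 1; 3 bumps 4 from row 2; 4 bumps 5 from row 3; 5 starts row 4. P = [[2, 7], [3, 8], [4], [5]].
Insert 1: 1 bumps 2 from row 1; 2 bumps 3 from row 2; 3 bumps 4 from row 3; 4 bumps 5 from row 4; 5 starts row 5. P = [[1, 7], [2, 8], [3], [4], [5]].
Insert 6: 6 bumps 7 from row 1; 7 bumps 8 from row 2; 8 appends to row 3. P = [[1, 6], [2, 7], [3, 8], [4], [5]].

So P = [[1, 6], [2, 7], [3, 8], [4], [5]], Q = [[1, 2], [3, 5], [4, 8], [6], [7]].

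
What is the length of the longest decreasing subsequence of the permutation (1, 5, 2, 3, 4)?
2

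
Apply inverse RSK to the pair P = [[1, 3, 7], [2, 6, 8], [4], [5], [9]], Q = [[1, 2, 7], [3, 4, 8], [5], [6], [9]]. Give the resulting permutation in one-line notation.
Reverse the RSK construction: for i from n down to 1, find the cell of Q containing i, remove the entry at that cell from P, and reverse-bump it up through P; the value ejected from row 1 is w(i).

Step i=9: Q has 9 at row 5, column 1; remove 9 from row 5 of P and reverse-bump: 9 enters row 4 and ejects 5; 5 enters row 3 and ejects 4; 4 enters row 2 and ejects 2; 2 enters row 1 and ejects 1. So w(9) = 1. P is now [[2, 3, 7], [4, 6, 8], [5], [9]].
Step i=8: Q has 8 at row 2, column 3; remove 8 from row 2 of P and reverse-bump: 8 enters row 1 and ejects 7. So w(8) = 7. P is now [[2, 3, 8], [4, 6], [5], [9]].
Step i=7: Q has 7 at row 1, column 3; remove that cell from P, ejecting 8. So w(7) = 8. P is now [[2, 3], [4, 6], [5], [9]].
Step i=6: Q has 6 at row 4, column 1; remove 9 from row 4 of P and reverse-bump: 9 enters row 3 and ejects 5; 5 enters row 2 and ejects 4; 4 enters row 1 and ejects 3. So w(6) = 3. P is now [[2, 4], [5, 6], [9]].
Step i=5: Q has 5 at row 3, column 1; remove 9 from row 3 of P and reverse-bump: 9 enters row 2 and ejects 6; 6 enters row 1 and ejects 4. So w(5) = 4. P is now [[2, 6], [5, 9]].
Step i=4: Q has 4 at row 2, column 2; remove 9 from row 2 of P and reverse-bump: 9 enters row 1 and ejects 6. So w(4) = 6. P is now [[2, 9], [5]].
Step i=3: Q has 3 at row 2, column 1; remove 5 from row 2 of P and reverse-bump: 5 enters row 1 and ejects 2. So w(3) = 2. P is now [[5, 9]].
Step i=2: Q has 2 at row 1, column 2; remove that cell from P, ejecting 9. So w(2) = 9. P is now [[5]].
Step i=1: Q has 1 at row 1, column 1; remove that cell from P, ejecting 5. So w(1) = 5. P is now [].

So w = 5 9 2 6 4 3 8 7 1.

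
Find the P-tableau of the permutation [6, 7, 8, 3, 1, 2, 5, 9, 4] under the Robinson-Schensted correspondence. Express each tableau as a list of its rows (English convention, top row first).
P = [[1, 2, 4, 9], [3, 5, 8], [6, 7]]

After inserting 6: P = [[6]].
After inserting 7: P = [[6, 7]].
After inserting 8: P = [[6, 7, 8]].
After inserting 3: P = [[3, 7, 8], [6]].
After inserting 1: P = [[1, 7, 8], [3], [6]].
After inserting 2: P = [[1, 2, 8], [3, 7], [6]].
After inserting 5: P = [[1, 2, 5], [3, 7, 8], [6]].
After inserting 9: P = [[1, 2, 5, 9], [3, 7, 8], [6]].
After inserting 4: P = [[1, 2, 4, 9], [3, 5, 8], [6, 7]].

So P = [[1, 2, 4, 9], [3, 5, 8], [6, 7]].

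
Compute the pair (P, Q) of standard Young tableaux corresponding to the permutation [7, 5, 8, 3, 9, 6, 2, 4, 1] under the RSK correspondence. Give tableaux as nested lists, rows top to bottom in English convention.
Insert each entry of the permutation into P by Schensted row insertion, recording in Q the position of each new cell.

After inserting 7: P = [[7]].
After inserting 5: P = [[5], [7]].
After inserting 8: P = [[5, 8], [7]].
After inserting 3: P = [[3, 8], [5], [7]].
After inserting 9: P = [[3, 8, 9], [5], [7]].
After inserting 6: P = [[3, 6, 9], [5, 8], [7]].
After inserting 2: P = [[2, 6, 9], [3, 8], [5], [7]].
After inserting 4: P = [[2, 4, 9], [3, 6], [5, 8], [7]].
After inserting 1: P = [[1, 4, 9], [2, 6], [3, 8], [5], [7]].

So P = [[1, 4, 9], [2, 6], [3, 8], [5], [7]], Q = [[1, 3, 5], [2, 6], [4, 8], [7], [9]].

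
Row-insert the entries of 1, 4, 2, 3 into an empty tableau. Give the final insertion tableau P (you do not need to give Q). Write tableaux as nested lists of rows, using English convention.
After inserting 1: P = [[1]].
After inserting 4: P = [[1, 4]].
After inserting 2: P = [[1, 2], [4]].
After inserting 3: P = [[1, 2, 3], [4]].

So P = [[1, 2, 3], [4]].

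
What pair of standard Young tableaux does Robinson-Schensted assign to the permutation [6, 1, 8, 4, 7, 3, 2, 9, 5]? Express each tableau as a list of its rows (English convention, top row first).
P = [[1, 2, 5, 9], [3, 7], [4, 8], [6]], Q = [[1, 3, 5, 8], [2, 4], [6, 9], [7]]

Insert each entry of the permutation into P by Schensted row insertion, recording in Q the position of each new cell.

Insert 6: appended to row 1. P = [[6]].
Insert 1: 1 bumps 6 from row 1; 6 starts row 2. P = [[1], [6]].
Insert 8: appended to row 1. P = [[1, 8], [6]].
Insert 4: 4 bumps 8 from row 1; 8 appends to row 2. P = [[1, 4], [6, 8]].
Insert 7: appended to row 1. P = [[1, 4, 7], [6, 8]].
Insert 3: 3 bumps 4 from row 1; 4 bumps 6 from row 2; 6 starts row 3. P = [[1, 3, 7], [4, 8], [6]].
Insert 2: 2 bumps 3 from row 1; 3 bumps 4 from row 2; 4 bumps 6 from row 3; 6 starts row 4. P = [[1, 2, 7], [3, 8], [4], [6]].
Insert 9: appended to row 1. P = [[1, 2, 7, 9], [3, 8], [4], [6]].
Insert 5: 5 bumps 7 from row 1; 7 bumps 8 from row 2; 8 appends to row 3. P = [[1, 2, 5, 9], [3, 7], [4, 8], [6]].

So P = [[1, 2, 5, 9], [3, 7], [4, 8], [6]], Q = [[1, 3, 5, 8], [2, 4], [6, 9], [7]].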